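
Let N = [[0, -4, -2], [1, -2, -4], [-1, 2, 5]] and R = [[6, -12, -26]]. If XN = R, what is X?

X = [[0, 4, -2]]

Right-multiplying both sides by N⁻¹ gives X = RN⁻¹.
N has determinant 4; N⁻¹ = [[-1/2, 4, 3], [-1/4, -1/2, -1/2], [0, 1, 1]].
X = RN⁻¹ = [[6, -12, -26]] · [[-1/2, 4, 3], [-1/4, -1/2, -1/2], [0, 1, 1]] = [[0, 4, -2]].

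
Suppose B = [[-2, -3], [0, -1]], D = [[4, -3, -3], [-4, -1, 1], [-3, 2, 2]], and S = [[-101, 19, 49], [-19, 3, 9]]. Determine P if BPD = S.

P = B⁻¹SD⁻¹ (apply B⁻¹ on the left and D⁻¹ on the right).
B has determinant 2; B⁻¹ = [[-1/2, 3/2], [0, -1]].
det D = 2; the adjugate gives D⁻¹ = [[-2, 0, -3], [5/2, -1/2, 4], [-11/2, 1/2, -8]].
B⁻¹S = [[22, -5, -11], [19, -3, -9]].
P = (B⁻¹S)D⁻¹ = [[4, -3, 2], [4, -3, 3]].

P = [[4, -3, 2], [4, -3, 3]]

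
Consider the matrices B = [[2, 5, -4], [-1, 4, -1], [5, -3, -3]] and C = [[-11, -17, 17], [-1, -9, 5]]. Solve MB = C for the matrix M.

M = [[-6, 4, 1], [-1, -1, 0]]

B is on the right of M, so right-multiply by B⁻¹: M = CB⁻¹.
det B = -2; the adjugate gives B⁻¹ = [[15/2, -27/2, -11/2], [4, -7, -3], [17/2, -31/2, -13/2]].
M = CB⁻¹ = [[-11, -17, 17], [-1, -9, 5]] · [[15/2, -27/2, -11/2], [4, -7, -3], [17/2, -31/2, -13/2]] = [[-6, 4, 1], [-1, -1, 0]].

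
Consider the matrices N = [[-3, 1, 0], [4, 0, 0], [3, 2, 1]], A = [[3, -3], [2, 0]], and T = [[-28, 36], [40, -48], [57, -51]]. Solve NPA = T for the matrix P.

Left-multiply by N⁻¹ and right-multiply by A⁻¹: P = N⁻¹TA⁻¹.
det N = -4; the adjugate gives N⁻¹ = [[0, 1/4, 0], [1, 3/4, 0], [-2, -9/4, 1]].
det A = 6, so A⁻¹ = [[0, 1/2], [-1/3, 1/2]].
N⁻¹T = [[10, -12], [2, 0], [23, -15]].
P = (N⁻¹T)A⁻¹ = [[4, -1], [0, 1], [5, 4]].

P = [[4, -1], [0, 1], [5, 4]]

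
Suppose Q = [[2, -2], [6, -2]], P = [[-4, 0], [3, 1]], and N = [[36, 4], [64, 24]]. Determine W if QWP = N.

W = [[2, 5], [5, 3]]

Left-multiply by Q⁻¹ and right-multiply by P⁻¹: W = Q⁻¹NP⁻¹.
det Q = 8, so Q⁻¹ = [[-1/4, 1/4], [-3/4, 1/4]].
det P = -4, so P⁻¹ = [[-1/4, 0], [3/4, 1]].
Q⁻¹N = [[7, 5], [-11, 3]].
W = (Q⁻¹N)P⁻¹ = [[2, 5], [5, 3]].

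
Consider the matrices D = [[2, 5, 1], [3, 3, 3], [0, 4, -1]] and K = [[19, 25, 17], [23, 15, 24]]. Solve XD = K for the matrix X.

X = [[2, 5, 0], [4, 5, -5]]

Right-multiplying both sides by D⁻¹ gives X = KD⁻¹.
det D = -3; the adjugate gives D⁻¹ = [[5, -3, -4], [-1, 2/3, 1], [-4, 8/3, 3]].
X = KD⁻¹ = [[19, 25, 17], [23, 15, 24]] · [[5, -3, -4], [-1, 2/3, 1], [-4, 8/3, 3]] = [[2, 5, 0], [4, 5, -5]].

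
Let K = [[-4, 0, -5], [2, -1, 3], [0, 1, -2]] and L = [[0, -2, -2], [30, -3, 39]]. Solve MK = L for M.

M = [[2, 4, 2], [-6, 3, 0]]

K is on the right of M, so right-multiply by K⁻¹: M = LK⁻¹.
det K = -6; the adjugate gives K⁻¹ = [[1/6, 5/6, 5/6], [-2/3, -4/3, -1/3], [-1/3, -2/3, -2/3]].
M = LK⁻¹ = [[0, -2, -2], [30, -3, 39]] · [[1/6, 5/6, 5/6], [-2/3, -4/3, -1/3], [-1/3, -2/3, -2/3]] = [[2, 4, 2], [-6, 3, 0]].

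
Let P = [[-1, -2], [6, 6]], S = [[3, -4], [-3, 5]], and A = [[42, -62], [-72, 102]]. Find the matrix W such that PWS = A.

W = [[2, -4], [-5, 5]]

Isolating W: multiply by P⁻¹ from the left and S⁻¹ from the right, so W = P⁻¹AS⁻¹.
det P = 6; the adjugate gives P⁻¹ = [[1, 1/3], [-1, -1/6]].
det S = 3, so S⁻¹ = [[5/3, 4/3], [1, 1]].
P⁻¹A = [[18, -28], [-30, 45]].
W = (P⁻¹A)S⁻¹ = [[2, -4], [-5, 5]].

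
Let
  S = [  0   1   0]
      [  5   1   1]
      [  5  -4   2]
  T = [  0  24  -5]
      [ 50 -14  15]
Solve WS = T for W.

W = [[-1, 5, -5], [1, 5, 5]]

S is on the right of W, so right-multiply by S⁻¹: W = TS⁻¹.
S has determinant -5; S⁻¹ = [[-6/5, 2/5, -1/5], [1, 0, 0], [5, -1, 1]].
W = TS⁻¹ = [[0, 24, -5], [50, -14, 15]] · [[-6/5, 2/5, -1/5], [1, 0, 0], [5, -1, 1]] = [[-1, 5, -5], [1, 5, 5]].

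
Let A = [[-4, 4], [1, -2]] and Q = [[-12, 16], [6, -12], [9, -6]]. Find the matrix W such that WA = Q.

W = [[2, -4], [0, 6], [-3, -3]]

Since A sits to the right of W, W = QA⁻¹.
det A = 4, so A⁻¹ = [[-1/2, -1], [-1/4, -1]].
W = QA⁻¹ = [[-12, 16], [6, -12], [9, -6]] · [[-1/2, -1], [-1/4, -1]] = [[2, -4], [0, 6], [-3, -3]].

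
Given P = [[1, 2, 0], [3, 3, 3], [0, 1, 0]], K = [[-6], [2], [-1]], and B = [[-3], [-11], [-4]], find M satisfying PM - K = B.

PM = B + K = [[-9], [-9], [-5]].
Since P multiplies M on the left, M = P⁻¹(B + K).
P has determinant -3; P⁻¹ = [[1, 0, -2], [0, 0, 1], [-1, 1/3, 1]].
M = P⁻¹(B + K) = [[1], [-5], [1]].

M = [[1], [-5], [1]]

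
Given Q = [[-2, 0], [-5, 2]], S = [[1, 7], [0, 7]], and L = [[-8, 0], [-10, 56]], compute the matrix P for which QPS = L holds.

P = Q⁻¹LS⁻¹ (apply Q⁻¹ on the left and S⁻¹ on the right).
det Q = -4; the adjugate gives Q⁻¹ = [[-1/2, 0], [-5/4, 1/2]].
S has determinant 7; S⁻¹ = [[1, -1], [0, 1/7]].
Q⁻¹L = [[4, 0], [5, 28]].
P = (Q⁻¹L)S⁻¹ = [[4, -4], [5, -1]].

P = [[4, -4], [5, -1]]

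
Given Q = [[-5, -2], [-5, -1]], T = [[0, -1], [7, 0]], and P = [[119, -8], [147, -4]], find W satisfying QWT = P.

W = [[0, -5], [-4, 4]]

Isolating W: multiply by Q⁻¹ from the left and T⁻¹ from the right, so W = Q⁻¹PT⁻¹.
det Q = -5, so Q⁻¹ = [[1/5, -2/5], [-1, 1]].
det T = 7, so T⁻¹ = [[0, 1/7], [-1, 0]].
Q⁻¹P = [[-35, 0], [28, 4]].
W = (Q⁻¹P)T⁻¹ = [[0, -5], [-4, 4]].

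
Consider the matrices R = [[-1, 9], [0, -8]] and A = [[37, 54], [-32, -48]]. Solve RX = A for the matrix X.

X = [[-1, 0], [4, 6]]

Since R multiplies X on the left, X = R⁻¹A.
det R = 8, so R⁻¹ = [[-1, -9/8], [0, -1/8]].
X = R⁻¹A = [[-1, -9/8], [0, -1/8]] · [[37, 54], [-32, -48]] = [[-1, 0], [4, 6]].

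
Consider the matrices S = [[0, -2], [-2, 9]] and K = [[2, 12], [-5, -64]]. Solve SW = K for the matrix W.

S is on the left of W, so left-multiply by S⁻¹: W = S⁻¹K.
S has determinant -4; S⁻¹ = [[-9/4, -1/2], [-1/2, 0]].
W = S⁻¹K = [[-9/4, -1/2], [-1/2, 0]] · [[2, 12], [-5, -64]] = [[-2, 5], [-1, -6]].

W = [[-2, 5], [-1, -6]]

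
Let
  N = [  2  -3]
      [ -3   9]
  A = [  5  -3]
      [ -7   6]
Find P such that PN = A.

N is on the right of P, so right-multiply by N⁻¹: P = AN⁻¹.
det N = 9, so N⁻¹ = [[1, 1/3], [1/3, 2/9]].
P = AN⁻¹ = [[5, -3], [-7, 6]] · [[1, 1/3], [1/3, 2/9]] = [[4, 1], [-5, -1]].

P = [[4, 1], [-5, -1]]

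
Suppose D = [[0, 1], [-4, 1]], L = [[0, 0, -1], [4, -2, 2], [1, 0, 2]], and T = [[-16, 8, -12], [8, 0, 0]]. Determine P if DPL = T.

Isolating P: multiply by D⁻¹ from the left and L⁻¹ from the right, so P = D⁻¹TL⁻¹.
det D = 4; the adjugate gives D⁻¹ = [[1/4, -1/4], [1, 0]].
det L = -2, so L⁻¹ = [[2, 0, 1], [3, -1/2, 2], [-1, 0, 0]].
D⁻¹T = [[-6, 2, -3], [-16, 8, -12]].
P = (D⁻¹T)L⁻¹ = [[-3, -1, -2], [4, -4, 0]].

P = [[-3, -1, -2], [4, -4, 0]]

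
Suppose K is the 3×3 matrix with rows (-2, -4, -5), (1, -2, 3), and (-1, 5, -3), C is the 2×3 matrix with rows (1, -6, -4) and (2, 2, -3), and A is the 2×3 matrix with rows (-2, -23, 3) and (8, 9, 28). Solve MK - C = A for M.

M = [[2, -2, -5], [-5, -3, -3]]

MK = A + C = [[-1, -29, -1], [10, 11, 25]].
K is on the right of M, so right-multiply by K⁻¹: M = (A + C)K⁻¹.
det K = 3; the adjugate gives K⁻¹ = [[-3, -37/3, -22/3], [0, 1/3, 1/3], [1, 14/3, 8/3]].
M = (A + C)K⁻¹ = [[2, -2, -5], [-5, -3, -3]].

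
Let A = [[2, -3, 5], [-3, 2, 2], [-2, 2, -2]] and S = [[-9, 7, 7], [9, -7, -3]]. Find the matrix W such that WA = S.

W = [[-3, 5, -6], [1, -3, 1]]

Since A sits to the right of W, W = SA⁻¹.
det A = 4, so A⁻¹ = [[-2, 1, -4], [-5/2, 3/2, -19/4], [-1/2, 1/2, -5/4]].
W = SA⁻¹ = [[-9, 7, 7], [9, -7, -3]] · [[-2, 1, -4], [-5/2, 3/2, -19/4], [-1/2, 1/2, -5/4]] = [[-3, 5, -6], [1, -3, 1]].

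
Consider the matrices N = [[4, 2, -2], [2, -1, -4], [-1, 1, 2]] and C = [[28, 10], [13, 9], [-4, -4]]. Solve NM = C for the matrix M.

Since N multiplies M on the left, M = N⁻¹C.
det N = 6, so N⁻¹ = [[1/3, -1, -5/3], [0, 1, 2], [1/6, -1, -4/3]].
M = N⁻¹C = [[1/3, -1, -5/3], [0, 1, 2], [1/6, -1, -4/3]] · [[28, 10], [13, 9], [-4, -4]] = [[3, 1], [5, 1], [-3, -2]].

M = [[3, 1], [5, 1], [-3, -2]]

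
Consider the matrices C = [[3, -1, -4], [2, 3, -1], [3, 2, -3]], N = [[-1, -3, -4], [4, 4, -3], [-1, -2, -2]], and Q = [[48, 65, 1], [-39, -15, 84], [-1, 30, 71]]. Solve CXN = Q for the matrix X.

Isolating X: multiply by C⁻¹ from the left and N⁻¹ from the right, so X = C⁻¹QN⁻¹.
det C = -4, so C⁻¹ = [[7/4, 11/4, -13/4], [-3/4, -3/4, 5/4], [5/4, 9/4, -11/4]].
det N = -3, so N⁻¹ = [[14/3, -2/3, -25/3], [-11/3, 2/3, 19/3], [4/3, -1/3, -8/3]].
C⁻¹Q = [[-20, -25, 2], [-8, 0, 25], [-25, -35, -5]].
X = (C⁻¹Q)N⁻¹ = [[1, -4, 3], [-4, -3, 0], [5, -5, 0]].

X = [[1, -4, 3], [-4, -3, 0], [5, -5, 0]]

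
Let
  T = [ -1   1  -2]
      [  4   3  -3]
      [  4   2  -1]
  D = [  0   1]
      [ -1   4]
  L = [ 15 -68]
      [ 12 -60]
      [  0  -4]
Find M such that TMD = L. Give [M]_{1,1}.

0

Left-multiply by T⁻¹ and right-multiply by D⁻¹: M = T⁻¹LD⁻¹.
det T = -3, so T⁻¹ = [[-1, 1, -1], [8/3, -3, 11/3], [4/3, -2, 7/3]].
D has determinant 1; D⁻¹ = [[4, -1], [1, 0]].
T⁻¹L = [[-3, 12], [4, -16], [-4, 20]].
M = (T⁻¹L)D⁻¹ = [[0, 3], [0, -4], [4, 4]].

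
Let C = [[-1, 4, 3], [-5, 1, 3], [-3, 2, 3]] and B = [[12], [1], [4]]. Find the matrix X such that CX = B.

Since C multiplies X on the left, X = C⁻¹B.
det C = 6; the adjugate gives C⁻¹ = [[-1/2, -1, 3/2], [1, 1, -2], [-7/6, -5/3, 19/6]].
X = C⁻¹B = [[-1/2, -1, 3/2], [1, 1, -2], [-7/6, -5/3, 19/6]] · [[12], [1], [4]] = [[-1], [5], [-3]].

X = [[-1], [5], [-3]]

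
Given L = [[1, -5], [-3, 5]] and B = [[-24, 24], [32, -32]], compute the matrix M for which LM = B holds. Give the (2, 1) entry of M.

4

Left-multiplying both sides by L⁻¹ gives M = L⁻¹B.
det L = -10; the adjugate gives L⁻¹ = [[-1/2, -1/2], [-3/10, -1/10]].
M = L⁻¹B = [[-1/2, -1/2], [-3/10, -1/10]] · [[-24, 24], [32, -32]] = [[-4, 4], [4, -4]].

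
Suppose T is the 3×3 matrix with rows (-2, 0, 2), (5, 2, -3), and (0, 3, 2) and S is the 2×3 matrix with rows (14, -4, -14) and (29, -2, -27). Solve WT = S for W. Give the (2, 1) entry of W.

-2

T is on the right of W, so right-multiply by T⁻¹: W = ST⁻¹.
T has determinant 4; T⁻¹ = [[13/4, 3/2, -1], [-5/2, -1, 1], [15/4, 3/2, -1]].
W = ST⁻¹ = [[14, -4, -14], [29, -2, -27]] · [[13/4, 3/2, -1], [-5/2, -1, 1], [15/4, 3/2, -1]] = [[3, 4, -4], [-2, 5, -4]].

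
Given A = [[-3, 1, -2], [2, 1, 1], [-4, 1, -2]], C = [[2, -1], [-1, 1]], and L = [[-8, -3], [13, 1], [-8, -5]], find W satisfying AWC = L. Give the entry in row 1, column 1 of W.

2

Left-multiply by A⁻¹ and right-multiply by C⁻¹: W = A⁻¹LC⁻¹.
det A = -3, so A⁻¹ = [[1, 0, -1], [0, 2/3, 1/3], [-2, 1/3, 5/3]].
det C = 1, so C⁻¹ = [[1, 1], [1, 2]].
A⁻¹L = [[0, 2], [6, -1], [7, -2]].
W = (A⁻¹L)C⁻¹ = [[2, 4], [5, 4], [5, 3]].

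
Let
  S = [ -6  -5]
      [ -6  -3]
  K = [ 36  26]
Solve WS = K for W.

Since S sits to the right of W, W = KS⁻¹.
S has determinant -12; S⁻¹ = [[1/4, -5/12], [-1/2, 1/2]].
W = KS⁻¹ = [[36, 26]] · [[1/4, -5/12], [-1/2, 1/2]] = [[-4, -2]].

W = [[-4, -2]]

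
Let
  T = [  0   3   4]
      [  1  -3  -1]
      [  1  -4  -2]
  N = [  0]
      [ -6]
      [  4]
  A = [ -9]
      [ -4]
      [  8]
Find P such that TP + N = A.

P = [[2], [1], [-3]]

TP = A − N = [[-9], [2], [4]].
Since T multiplies P on the left, P = T⁻¹(A − N).
det T = -1, so T⁻¹ = [[-2, 10, -9], [-1, 4, -4], [1, -3, 3]].
P = T⁻¹(A − N) = [[2], [1], [-3]].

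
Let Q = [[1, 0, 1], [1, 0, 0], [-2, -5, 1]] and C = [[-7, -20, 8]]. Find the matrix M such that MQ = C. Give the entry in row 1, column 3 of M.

Right-multiplying both sides by Q⁻¹ gives M = CQ⁻¹.
Q has determinant -5; Q⁻¹ = [[0, 1, 0], [1/5, -3/5, -1/5], [1, -1, 0]].
M = CQ⁻¹ = [[-7, -20, 8]] · [[0, 1, 0], [1/5, -3/5, -1/5], [1, -1, 0]] = [[4, -3, 4]].

4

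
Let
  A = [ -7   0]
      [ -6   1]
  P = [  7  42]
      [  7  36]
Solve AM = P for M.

Left-multiplying both sides by A⁻¹ gives M = A⁻¹P.
A has determinant -7; A⁻¹ = [[-1/7, 0], [-6/7, 1]].
M = A⁻¹P = [[-1/7, 0], [-6/7, 1]] · [[7, 42], [7, 36]] = [[-1, -6], [1, 0]].

M = [[-1, -6], [1, 0]]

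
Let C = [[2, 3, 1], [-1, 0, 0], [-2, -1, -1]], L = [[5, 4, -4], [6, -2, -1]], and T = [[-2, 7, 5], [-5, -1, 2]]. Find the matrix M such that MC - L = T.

M = [[5, -1, 4], [-2, 1, -3]]

MC = T + L = [[3, 11, 1], [1, -3, 1]].
Right-multiplying both sides by C⁻¹ gives M = (T + L)C⁻¹.
C has determinant -2; C⁻¹ = [[0, -1, 0], [1/2, 0, 1/2], [-1/2, 2, -3/2]].
M = (T + L)C⁻¹ = [[5, -1, 4], [-2, 1, -3]].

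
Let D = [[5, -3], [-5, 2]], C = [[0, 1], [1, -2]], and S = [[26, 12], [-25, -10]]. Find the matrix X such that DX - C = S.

X = [[4, 2], [-2, -1]]

DX = S + C = [[26, 13], [-24, -12]].
D is on the left of X, so left-multiply by D⁻¹: X = D⁻¹(S + C).
det D = -5; the adjugate gives D⁻¹ = [[-2/5, -3/5], [-1, -1]].
X = D⁻¹(S + C) = [[4, 2], [-2, -1]].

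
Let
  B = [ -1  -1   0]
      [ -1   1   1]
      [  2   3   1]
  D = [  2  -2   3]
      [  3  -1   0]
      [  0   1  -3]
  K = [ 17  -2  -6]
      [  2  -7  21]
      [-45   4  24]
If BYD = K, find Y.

Y = [[1, -5, 4], [4, -4, -1], [-5, 1, -4]]

Left-multiply by B⁻¹ and right-multiply by D⁻¹: Y = B⁻¹KD⁻¹.
det B = -1, so B⁻¹ = [[2, -1, 1], [-3, 1, -1], [5, -1, 2]].
D has determinant -3; D⁻¹ = [[-1, 1, -1], [-3, 2, -3], [-1, 2/3, -4/3]].
B⁻¹K = [[-13, 7, -9], [-4, -5, 15], [-7, 5, -3]].
Y = (B⁻¹K)D⁻¹ = [[1, -5, 4], [4, -4, -1], [-5, 1, -4]].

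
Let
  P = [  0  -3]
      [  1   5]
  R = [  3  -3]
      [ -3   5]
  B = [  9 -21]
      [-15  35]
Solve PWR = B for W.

Isolating W: multiply by P⁻¹ from the left and R⁻¹ from the right, so W = P⁻¹BR⁻¹.
P has determinant 3; P⁻¹ = [[5/3, 1], [-1/3, 0]].
R has determinant 6; R⁻¹ = [[5/6, 1/2], [1/2, 1/2]].
P⁻¹B = [[0, 0], [-3, 7]].
W = (P⁻¹B)R⁻¹ = [[0, 0], [1, 2]].

W = [[0, 0], [1, 2]]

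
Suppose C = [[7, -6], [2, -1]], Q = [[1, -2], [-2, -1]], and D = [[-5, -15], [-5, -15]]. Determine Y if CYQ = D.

Left-multiply by C⁻¹ and right-multiply by Q⁻¹: Y = C⁻¹DQ⁻¹.
C has determinant 5; C⁻¹ = [[-1/5, 6/5], [-2/5, 7/5]].
det Q = -5, so Q⁻¹ = [[1/5, -2/5], [-2/5, -1/5]].
C⁻¹D = [[-5, -15], [-5, -15]].
Y = (C⁻¹D)Q⁻¹ = [[5, 5], [5, 5]].

Y = [[5, 5], [5, 5]]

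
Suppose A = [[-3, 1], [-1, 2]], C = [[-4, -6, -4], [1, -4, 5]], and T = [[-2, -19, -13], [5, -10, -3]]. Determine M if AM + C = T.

M = [[0, 4, 2], [2, -1, -3]]

AM = T − C = [[2, -13, -9], [4, -6, -8]].
Since A multiplies M on the left, M = A⁻¹(T − C).
A has determinant -5; A⁻¹ = [[-2/5, 1/5], [-1/5, 3/5]].
M = A⁻¹(T − C) = [[0, 4, 2], [2, -1, -3]].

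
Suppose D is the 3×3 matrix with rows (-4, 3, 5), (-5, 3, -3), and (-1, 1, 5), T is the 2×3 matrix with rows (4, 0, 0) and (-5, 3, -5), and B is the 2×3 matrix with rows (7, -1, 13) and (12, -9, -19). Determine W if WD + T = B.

WD = B − T = [[3, -1, 13], [17, -12, -14]].
D is on the right of W, so right-multiply by D⁻¹: W = (B − T)D⁻¹.
D has determinant 2; D⁻¹ = [[9, -5, -12], [14, -15/2, -37/2], [-1, 1/2, 3/2]].
W = (B − T)D⁻¹ = [[0, -1, 2], [-1, -2, -3]].

W = [[0, -1, 2], [-1, -2, -3]]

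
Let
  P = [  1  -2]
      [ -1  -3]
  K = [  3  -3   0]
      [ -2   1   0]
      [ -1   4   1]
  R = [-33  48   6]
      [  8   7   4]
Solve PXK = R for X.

X = [[-5, 3, 2], [1, 0, -2]]

Left-multiply by P⁻¹ and right-multiply by K⁻¹: X = P⁻¹RK⁻¹.
det P = -5, so P⁻¹ = [[3/5, -2/5], [-1/5, -1/5]].
K has determinant -3; K⁻¹ = [[-1/3, -1, 0], [-2/3, -1, 0], [7/3, 3, 1]].
P⁻¹R = [[-23, 26, 2], [5, -11, -2]].
X = (P⁻¹R)K⁻¹ = [[-5, 3, 2], [1, 0, -2]].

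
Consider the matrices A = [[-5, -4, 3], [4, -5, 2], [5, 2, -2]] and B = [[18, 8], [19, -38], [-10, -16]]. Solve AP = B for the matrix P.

Left-multiplying both sides by A⁻¹ gives P = A⁻¹B.
det A = -3, so A⁻¹ = [[-2, 2/3, -7/3], [-6, 5/3, -22/3], [-11, 10/3, -41/3]].
P = A⁻¹B = [[-2, 2/3, -7/3], [-6, 5/3, -22/3], [-11, 10/3, -41/3]] · [[18, 8], [19, -38], [-10, -16]] = [[0, -4], [-3, 6], [2, 4]].

P = [[0, -4], [-3, 6], [2, 4]]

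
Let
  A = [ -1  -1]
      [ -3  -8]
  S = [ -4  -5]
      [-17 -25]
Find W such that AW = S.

Left-multiplying both sides by A⁻¹ gives W = A⁻¹S.
A has determinant 5; A⁻¹ = [[-8/5, 1/5], [3/5, -1/5]].
W = A⁻¹S = [[-8/5, 1/5], [3/5, -1/5]] · [[-4, -5], [-17, -25]] = [[3, 3], [1, 2]].

W = [[3, 3], [1, 2]]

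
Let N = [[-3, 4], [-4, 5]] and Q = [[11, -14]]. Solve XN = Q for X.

Right-multiplying both sides by N⁻¹ gives X = QN⁻¹.
N has determinant 1; N⁻¹ = [[5, -4], [4, -3]].
X = QN⁻¹ = [[11, -14]] · [[5, -4], [4, -3]] = [[-1, -2]].

X = [[-1, -2]]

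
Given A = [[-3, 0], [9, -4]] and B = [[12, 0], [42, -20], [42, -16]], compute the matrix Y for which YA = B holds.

Right-multiplying both sides by A⁻¹ gives Y = BA⁻¹.
det A = 12; the adjugate gives A⁻¹ = [[-1/3, 0], [-3/4, -1/4]].
Y = BA⁻¹ = [[12, 0], [42, -20], [42, -16]] · [[-1/3, 0], [-3/4, -1/4]] = [[-4, 0], [1, 5], [-2, 4]].

Y = [[-4, 0], [1, 5], [-2, 4]]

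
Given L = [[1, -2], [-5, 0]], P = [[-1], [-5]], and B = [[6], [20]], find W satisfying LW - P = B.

LW = B + P = [[5], [15]].
L is on the left of W, so left-multiply by L⁻¹: W = L⁻¹(B + P).
det L = -10; the adjugate gives L⁻¹ = [[0, -1/5], [-1/2, -1/10]].
W = L⁻¹(B + P) = [[-3], [-4]].

W = [[-3], [-4]]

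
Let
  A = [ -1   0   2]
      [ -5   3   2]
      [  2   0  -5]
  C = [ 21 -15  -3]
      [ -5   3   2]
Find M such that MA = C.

M = [[6, -5, 1], [0, 1, 0]]

Right-multiplying both sides by A⁻¹ gives M = CA⁻¹.
A has determinant 3; A⁻¹ = [[-5, 0, -2], [-7, 1/3, -8/3], [-2, 0, -1]].
M = CA⁻¹ = [[21, -15, -3], [-5, 3, 2]] · [[-5, 0, -2], [-7, 1/3, -8/3], [-2, 0, -1]] = [[6, -5, 1], [0, 1, 0]].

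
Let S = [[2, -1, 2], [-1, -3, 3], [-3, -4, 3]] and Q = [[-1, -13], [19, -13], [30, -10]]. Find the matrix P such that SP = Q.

P = [[-4, -2], [-3, 1], [2, -4]]

Left-multiplying both sides by S⁻¹ gives P = S⁻¹Q.
det S = 2; the adjugate gives S⁻¹ = [[3/2, -5/2, 3/2], [-3, 6, -4], [-5/2, 11/2, -7/2]].
P = S⁻¹Q = [[3/2, -5/2, 3/2], [-3, 6, -4], [-5/2, 11/2, -7/2]] · [[-1, -13], [19, -13], [30, -10]] = [[-4, -2], [-3, 1], [2, -4]].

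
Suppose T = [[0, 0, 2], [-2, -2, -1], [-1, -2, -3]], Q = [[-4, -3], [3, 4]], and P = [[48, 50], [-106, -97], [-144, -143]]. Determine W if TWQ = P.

W = T⁻¹PQ⁻¹ (apply T⁻¹ on the left and Q⁻¹ on the right).
T has determinant 4; T⁻¹ = [[1, -1, 1], [-5/4, 1/2, -1], [1/2, 0, 0]].
Q has determinant -7; Q⁻¹ = [[-4/7, -3/7], [3/7, 4/7]].
T⁻¹P = [[10, 4], [31, 32], [24, 25]].
W = (T⁻¹P)Q⁻¹ = [[-4, -2], [-4, 5], [-3, 4]].

W = [[-4, -2], [-4, 5], [-3, 4]]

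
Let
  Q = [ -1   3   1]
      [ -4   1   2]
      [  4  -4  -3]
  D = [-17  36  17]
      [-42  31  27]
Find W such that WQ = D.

Since Q sits to the right of W, W = DQ⁻¹.
det Q = -5, so Q⁻¹ = [[-1, -1, -1], [4/5, 1/5, 2/5], [-12/5, -8/5, -11/5]].
W = DQ⁻¹ = [[-17, 36, 17], [-42, 31, 27]] · [[-1, -1, -1], [4/5, 1/5, 2/5], [-12/5, -8/5, -11/5]] = [[5, -3, -6], [2, 5, -5]].

W = [[5, -3, -6], [2, 5, -5]]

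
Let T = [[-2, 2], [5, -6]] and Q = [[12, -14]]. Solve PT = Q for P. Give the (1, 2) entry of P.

2

Right-multiplying both sides by T⁻¹ gives P = QT⁻¹.
T has determinant 2; T⁻¹ = [[-3, -1], [-5/2, -1]].
P = QT⁻¹ = [[12, -14]] · [[-3, -1], [-5/2, -1]] = [[-1, 2]].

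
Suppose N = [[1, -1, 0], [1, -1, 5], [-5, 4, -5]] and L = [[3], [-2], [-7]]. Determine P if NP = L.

Since N multiplies P on the left, P = N⁻¹L.
det N = 5; the adjugate gives N⁻¹ = [[-3, -1, -1], [-4, -1, -1], [-1/5, 1/5, 0]].
P = N⁻¹L = [[-3, -1, -1], [-4, -1, -1], [-1/5, 1/5, 0]] · [[3], [-2], [-7]] = [[0], [-3], [-1]].

P = [[0], [-3], [-1]]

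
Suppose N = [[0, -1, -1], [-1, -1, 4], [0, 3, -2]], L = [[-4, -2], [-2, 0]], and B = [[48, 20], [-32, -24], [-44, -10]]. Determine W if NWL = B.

W = [[3, 4], [5, 4], [5, 0]]

Isolating W: multiply by N⁻¹ from the left and L⁻¹ from the right, so W = N⁻¹BL⁻¹.
N has determinant 5; N⁻¹ = [[-2, -1, -1], [-2/5, 0, 1/5], [-3/5, 0, -1/5]].
L has determinant -4; L⁻¹ = [[0, -1/2], [-1/2, 1]].
N⁻¹B = [[-20, -6], [-28, -10], [-20, -10]].
W = (N⁻¹B)L⁻¹ = [[3, 4], [5, 4], [5, 0]].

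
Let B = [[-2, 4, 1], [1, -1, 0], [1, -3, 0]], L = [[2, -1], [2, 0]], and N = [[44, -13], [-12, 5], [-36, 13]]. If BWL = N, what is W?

W = [[-1, 1], [4, 2], [-5, 3]]

Left-multiply by B⁻¹ and right-multiply by L⁻¹: W = B⁻¹NL⁻¹.
det B = -2; the adjugate gives B⁻¹ = [[0, 3/2, -1/2], [0, 1/2, -1/2], [1, 1, 1]].
L has determinant 2; L⁻¹ = [[0, 1/2], [-1, 1]].
B⁻¹N = [[0, 1], [12, -4], [-4, 5]].
W = (B⁻¹N)L⁻¹ = [[-1, 1], [4, 2], [-5, 3]].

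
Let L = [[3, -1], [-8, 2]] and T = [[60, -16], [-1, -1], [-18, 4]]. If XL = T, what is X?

Since L sits to the right of X, X = TL⁻¹.
det L = -2, so L⁻¹ = [[-1, -1/2], [-4, -3/2]].
X = TL⁻¹ = [[60, -16], [-1, -1], [-18, 4]] · [[-1, -1/2], [-4, -3/2]] = [[4, -6], [5, 2], [2, 3]].

X = [[4, -6], [5, 2], [2, 3]]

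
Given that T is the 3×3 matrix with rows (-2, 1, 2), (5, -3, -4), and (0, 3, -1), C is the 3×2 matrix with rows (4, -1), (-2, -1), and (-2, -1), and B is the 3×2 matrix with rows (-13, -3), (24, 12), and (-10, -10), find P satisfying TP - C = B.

P = [[-1, -1], [-5, -4], [-3, -1]]

TP = B + C = [[-9, -4], [22, 11], [-12, -11]].
Left-multiplying both sides by T⁻¹ gives P = T⁻¹(B + C).
det T = 5; the adjugate gives T⁻¹ = [[3, 7/5, 2/5], [1, 2/5, 2/5], [3, 6/5, 1/5]].
P = T⁻¹(B + C) = [[-1, -1], [-5, -4], [-3, -1]].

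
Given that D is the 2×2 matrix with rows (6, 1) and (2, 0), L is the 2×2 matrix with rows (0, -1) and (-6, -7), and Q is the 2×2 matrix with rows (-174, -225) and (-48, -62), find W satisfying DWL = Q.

W = [[3, 4], [4, 5]]

W = D⁻¹QL⁻¹ (apply D⁻¹ on the left and L⁻¹ on the right).
D has determinant -2; D⁻¹ = [[0, 1/2], [1, -3]].
det L = -6, so L⁻¹ = [[7/6, -1/6], [-1, 0]].
D⁻¹Q = [[-24, -31], [-30, -39]].
W = (D⁻¹Q)L⁻¹ = [[3, 4], [4, 5]].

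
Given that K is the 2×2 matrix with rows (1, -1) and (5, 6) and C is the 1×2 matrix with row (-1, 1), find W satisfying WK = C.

K is on the right of W, so right-multiply by K⁻¹: W = CK⁻¹.
K has determinant 11; K⁻¹ = [[6/11, 1/11], [-5/11, 1/11]].
W = CK⁻¹ = [[-1, 1]] · [[6/11, 1/11], [-5/11, 1/11]] = [[-1, 0]].

W = [[-1, 0]]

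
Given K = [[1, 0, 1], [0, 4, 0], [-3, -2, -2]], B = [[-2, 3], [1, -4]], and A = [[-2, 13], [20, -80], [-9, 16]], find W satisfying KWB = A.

Left-multiply by K⁻¹ and right-multiply by B⁻¹: W = K⁻¹AB⁻¹.
det K = 4, so K⁻¹ = [[-2, -1/2, -1], [0, 1/4, 0], [3, 1/2, 1]].
det B = 5, so B⁻¹ = [[-4/5, -3/5], [-1/5, -2/5]].
K⁻¹A = [[3, -2], [5, -20], [-5, 15]].
W = (K⁻¹A)B⁻¹ = [[-2, -1], [0, 5], [1, -3]].

W = [[-2, -1], [0, 5], [1, -3]]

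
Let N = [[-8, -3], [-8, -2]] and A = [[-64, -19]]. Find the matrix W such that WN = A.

W = [[3, 5]]

Since N sits to the right of W, W = AN⁻¹.
det N = -8, so N⁻¹ = [[1/4, -3/8], [-1, 1]].
W = AN⁻¹ = [[-64, -19]] · [[1/4, -3/8], [-1, 1]] = [[3, 5]].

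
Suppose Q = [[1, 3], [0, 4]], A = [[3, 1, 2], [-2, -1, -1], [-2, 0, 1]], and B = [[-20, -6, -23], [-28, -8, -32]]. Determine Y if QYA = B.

Y = Q⁻¹BA⁻¹ (apply Q⁻¹ on the left and A⁻¹ on the right).
Q has determinant 4; Q⁻¹ = [[1, -3/4], [0, 1/4]].
A has determinant -3; A⁻¹ = [[1/3, 1/3, -1/3], [-4/3, -7/3, 1/3], [2/3, 2/3, 1/3]].
Q⁻¹B = [[1, 0, 1], [-7, -2, -8]].
Y = (Q⁻¹B)A⁻¹ = [[1, 1, 0], [-5, -3, -1]].

Y = [[1, 1, 0], [-5, -3, -1]]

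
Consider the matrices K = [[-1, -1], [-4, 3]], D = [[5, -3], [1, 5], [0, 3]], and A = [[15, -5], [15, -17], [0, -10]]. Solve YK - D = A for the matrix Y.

YK = A + D = [[20, -8], [16, -12], [0, -7]].
Since K sits to the right of Y, Y = (A + D)K⁻¹.
K has determinant -7; K⁻¹ = [[-3/7, -1/7], [-4/7, 1/7]].
Y = (A + D)K⁻¹ = [[-4, -4], [0, -4], [4, -1]].

Y = [[-4, -4], [0, -4], [4, -1]]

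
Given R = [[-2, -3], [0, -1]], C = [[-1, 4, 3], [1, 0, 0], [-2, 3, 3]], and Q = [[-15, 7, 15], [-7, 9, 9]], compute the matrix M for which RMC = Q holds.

M = [[4, -3, -2], [0, 1, -3]]

M = R⁻¹QC⁻¹ (apply R⁻¹ on the left and C⁻¹ on the right).
det R = 2; the adjugate gives R⁻¹ = [[-1/2, 3/2], [0, -1]].
det C = -3; the adjugate gives C⁻¹ = [[0, 1, 0], [1, -1, -1], [-1, 5/3, 4/3]].
R⁻¹Q = [[-3, 10, 6], [7, -9, -9]].
M = (R⁻¹Q)C⁻¹ = [[4, -3, -2], [0, 1, -3]].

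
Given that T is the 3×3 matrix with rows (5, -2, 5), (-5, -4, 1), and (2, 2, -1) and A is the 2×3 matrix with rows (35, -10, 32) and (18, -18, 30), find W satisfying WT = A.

Right-multiplying both sides by T⁻¹ gives W = AT⁻¹.
det T = 6; the adjugate gives T⁻¹ = [[1/3, 4/3, 3], [-1/2, -5/2, -5], [-1/3, -7/3, -5]].
W = AT⁻¹ = [[35, -10, 32], [18, -18, 30]] · [[1/3, 4/3, 3], [-1/2, -5/2, -5], [-1/3, -7/3, -5]] = [[6, -3, -5], [5, -1, -6]].

W = [[6, -3, -5], [5, -1, -6]]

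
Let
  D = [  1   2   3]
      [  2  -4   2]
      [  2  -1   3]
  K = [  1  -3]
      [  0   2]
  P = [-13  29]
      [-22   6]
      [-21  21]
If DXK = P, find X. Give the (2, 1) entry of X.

Left-multiply by D⁻¹ and right-multiply by K⁻¹: X = D⁻¹PK⁻¹.
det D = 4; the adjugate gives D⁻¹ = [[-5/2, -9/4, 4], [-1/2, -3/4, 1], [3/2, 5/4, -2]].
det K = 2, so K⁻¹ = [[1, 3/2], [0, 1/2]].
D⁻¹P = [[-2, -2], [2, 2], [-5, 9]].
X = (D⁻¹P)K⁻¹ = [[-2, -4], [2, 4], [-5, -3]].

2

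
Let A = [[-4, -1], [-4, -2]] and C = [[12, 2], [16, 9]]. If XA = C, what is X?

Since A sits to the right of X, X = CA⁻¹.
det A = 4, so A⁻¹ = [[-1/2, 1/4], [1, -1]].
X = CA⁻¹ = [[12, 2], [16, 9]] · [[-1/2, 1/4], [1, -1]] = [[-4, 1], [1, -5]].

X = [[-4, 1], [1, -5]]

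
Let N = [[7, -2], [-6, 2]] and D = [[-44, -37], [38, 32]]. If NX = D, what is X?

X = [[-6, -5], [1, 1]]

Left-multiplying both sides by N⁻¹ gives X = N⁻¹D.
det N = 2; the adjugate gives N⁻¹ = [[1, 1], [3, 7/2]].
X = N⁻¹D = [[1, 1], [3, 7/2]] · [[-44, -37], [38, 32]] = [[-6, -5], [1, 1]].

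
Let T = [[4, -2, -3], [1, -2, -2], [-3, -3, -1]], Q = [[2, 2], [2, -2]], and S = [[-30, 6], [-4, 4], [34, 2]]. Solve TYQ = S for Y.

Left-multiply by T⁻¹ and right-multiply by Q⁻¹: Y = T⁻¹SQ⁻¹.
det T = -3; the adjugate gives T⁻¹ = [[4/3, -7/3, 2/3], [-7/3, 13/3, -5/3], [3, -6, 2]].
det Q = -8, so Q⁻¹ = [[1/4, 1/4], [1/4, -1/4]].
T⁻¹S = [[-8, 0], [-4, 0], [2, -2]].
Y = (T⁻¹S)Q⁻¹ = [[-2, -2], [-1, -1], [0, 1]].

Y = [[-2, -2], [-1, -1], [0, 1]]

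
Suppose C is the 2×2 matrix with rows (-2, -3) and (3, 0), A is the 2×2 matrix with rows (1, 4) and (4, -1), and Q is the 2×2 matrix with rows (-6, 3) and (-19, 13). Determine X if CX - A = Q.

CX = Q + A = [[-5, 7], [-15, 12]].
Left-multiplying both sides by C⁻¹ gives X = C⁻¹(Q + A).
C has determinant 9; C⁻¹ = [[0, 1/3], [-1/3, -2/9]].
X = C⁻¹(Q + A) = [[-5, 4], [5, -5]].

X = [[-5, 4], [5, -5]]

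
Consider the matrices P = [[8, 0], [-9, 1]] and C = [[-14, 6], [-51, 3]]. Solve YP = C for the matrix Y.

Y = [[5, 6], [-3, 3]]

Since P sits to the right of Y, Y = CP⁻¹.
P has determinant 8; P⁻¹ = [[1/8, 0], [9/8, 1]].
Y = CP⁻¹ = [[-14, 6], [-51, 3]] · [[1/8, 0], [9/8, 1]] = [[5, 6], [-3, 3]].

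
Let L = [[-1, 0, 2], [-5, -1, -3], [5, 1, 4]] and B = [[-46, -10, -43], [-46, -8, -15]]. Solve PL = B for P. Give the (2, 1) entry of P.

6

L is on the right of P, so right-multiply by L⁻¹: P = BL⁻¹.
det L = 1, so L⁻¹ = [[-1, 2, 2], [5, -14, -13], [0, 1, 1]].
P = BL⁻¹ = [[-46, -10, -43], [-46, -8, -15]] · [[-1, 2, 2], [5, -14, -13], [0, 1, 1]] = [[-4, 5, -5], [6, 5, -3]].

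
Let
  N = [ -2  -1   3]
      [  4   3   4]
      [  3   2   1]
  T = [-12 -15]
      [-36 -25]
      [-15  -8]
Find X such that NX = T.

N is on the left of X, so left-multiply by N⁻¹: X = N⁻¹T.
det N = -1, so N⁻¹ = [[5, -7, 13], [-8, 11, -20], [1, -1, 2]].
X = N⁻¹T = [[5, -7, 13], [-8, 11, -20], [1, -1, 2]] · [[-12, -15], [-36, -25], [-15, -8]] = [[-3, -4], [0, 5], [-6, -6]].

X = [[-3, -4], [0, 5], [-6, -6]]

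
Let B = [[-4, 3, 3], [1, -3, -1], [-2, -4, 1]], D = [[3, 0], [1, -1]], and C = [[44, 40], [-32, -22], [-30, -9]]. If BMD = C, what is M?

Left-multiply by B⁻¹ and right-multiply by D⁻¹: M = B⁻¹CD⁻¹.
det B = 1; the adjugate gives B⁻¹ = [[-7, -15, 6], [1, 2, -1], [-10, -22, 9]].
D has determinant -3; D⁻¹ = [[1/3, 0], [1/3, -1]].
B⁻¹C = [[-8, -4], [10, 5], [-6, 3]].
M = (B⁻¹C)D⁻¹ = [[-4, 4], [5, -5], [-1, -3]].

M = [[-4, 4], [5, -5], [-1, -3]]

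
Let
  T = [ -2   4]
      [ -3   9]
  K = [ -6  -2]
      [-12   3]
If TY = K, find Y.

Y = [[1, 5], [-1, 2]]

T is on the left of Y, so left-multiply by T⁻¹: Y = T⁻¹K.
T has determinant -6; T⁻¹ = [[-3/2, 2/3], [-1/2, 1/3]].
Y = T⁻¹K = [[-3/2, 2/3], [-1/2, 1/3]] · [[-6, -2], [-12, 3]] = [[1, 5], [-1, 2]].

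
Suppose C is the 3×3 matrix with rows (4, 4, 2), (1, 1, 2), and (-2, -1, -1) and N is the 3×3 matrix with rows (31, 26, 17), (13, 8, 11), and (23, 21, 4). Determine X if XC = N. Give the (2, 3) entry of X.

C is on the right of X, so right-multiply by C⁻¹: X = NC⁻¹.
det C = -6, so C⁻¹ = [[-1/6, -1/3, -1], [1/2, 0, 1], [-1/6, 2/3, 0]].
X = NC⁻¹ = [[31, 26, 17], [13, 8, 11], [23, 21, 4]] · [[-1/6, -1/3, -1], [1/2, 0, 1], [-1/6, 2/3, 0]] = [[5, 1, -5], [0, 3, -5], [6, -5, -2]].

-5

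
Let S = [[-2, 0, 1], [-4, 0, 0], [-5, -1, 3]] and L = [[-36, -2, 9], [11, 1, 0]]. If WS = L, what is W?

W = [[3, 5, 2], [3, -3, -1]]

Since S sits to the right of W, W = LS⁻¹.
S has determinant 4; S⁻¹ = [[0, -1/4, 0], [3, -1/4, -1], [1, -1/2, 0]].
W = LS⁻¹ = [[-36, -2, 9], [11, 1, 0]] · [[0, -1/4, 0], [3, -1/4, -1], [1, -1/2, 0]] = [[3, 5, 2], [3, -3, -1]].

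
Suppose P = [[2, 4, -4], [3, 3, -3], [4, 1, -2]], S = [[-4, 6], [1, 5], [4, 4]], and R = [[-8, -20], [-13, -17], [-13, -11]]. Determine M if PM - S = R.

PM = R + S = [[-12, -14], [-12, -12], [-9, -7]].
P is on the left of M, so left-multiply by P⁻¹: M = P⁻¹(R + S).
det P = 6, so P⁻¹ = [[-1/2, 2/3, 0], [-1, 2, -1], [-3/2, 7/3, -1]].
M = P⁻¹(R + S) = [[-2, -1], [-3, -3], [-1, 0]].

M = [[-2, -1], [-3, -3], [-1, 0]]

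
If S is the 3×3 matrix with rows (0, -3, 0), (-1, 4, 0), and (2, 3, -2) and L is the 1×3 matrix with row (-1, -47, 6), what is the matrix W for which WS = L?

Since S sits to the right of W, W = LS⁻¹.
det S = 6, so S⁻¹ = [[-4/3, -1, 0], [-1/3, 0, 0], [-11/6, -1, -1/2]].
W = LS⁻¹ = [[-1, -47, 6]] · [[-4/3, -1, 0], [-1/3, 0, 0], [-11/6, -1, -1/2]] = [[6, -5, -3]].

W = [[6, -5, -3]]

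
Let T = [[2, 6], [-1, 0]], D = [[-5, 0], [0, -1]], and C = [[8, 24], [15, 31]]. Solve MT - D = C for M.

MT = C + D = [[3, 24], [15, 30]].
T is on the right of M, so right-multiply by T⁻¹: M = (C + D)T⁻¹.
det T = 6; the adjugate gives T⁻¹ = [[0, -1], [1/6, 1/3]].
M = (C + D)T⁻¹ = [[4, 5], [5, -5]].

M = [[4, 5], [5, -5]]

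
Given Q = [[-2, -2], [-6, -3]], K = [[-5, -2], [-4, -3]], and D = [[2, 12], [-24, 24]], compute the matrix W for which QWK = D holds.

W = [[-5, 4], [2, 0]]

W = Q⁻¹DK⁻¹ (apply Q⁻¹ on the left and K⁻¹ on the right).
det Q = -6, so Q⁻¹ = [[1/2, -1/3], [-1, 1/3]].
det K = 7; the adjugate gives K⁻¹ = [[-3/7, 2/7], [4/7, -5/7]].
Q⁻¹D = [[9, -2], [-10, -4]].
W = (Q⁻¹D)K⁻¹ = [[-5, 4], [2, 0]].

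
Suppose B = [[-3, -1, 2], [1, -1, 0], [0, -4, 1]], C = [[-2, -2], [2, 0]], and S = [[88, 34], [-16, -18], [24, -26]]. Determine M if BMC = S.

Left-multiply by B⁻¹ and right-multiply by C⁻¹: M = B⁻¹SC⁻¹.
B has determinant -4; B⁻¹ = [[1/4, 7/4, -1/2], [1/4, 3/4, -1/2], [1, 3, -1]].
C has determinant 4; C⁻¹ = [[0, 1/2], [-1/2, -1/2]].
B⁻¹S = [[-18, -10], [-2, 8], [16, 6]].
M = (B⁻¹S)C⁻¹ = [[5, -4], [-4, -5], [-3, 5]].

M = [[5, -4], [-4, -5], [-3, 5]]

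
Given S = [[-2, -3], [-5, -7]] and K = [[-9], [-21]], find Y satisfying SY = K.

Since S multiplies Y on the left, Y = S⁻¹K.
det S = -1; the adjugate gives S⁻¹ = [[7, -3], [-5, 2]].
Y = S⁻¹K = [[7, -3], [-5, 2]] · [[-9], [-21]] = [[0], [3]].

Y = [[0], [3]]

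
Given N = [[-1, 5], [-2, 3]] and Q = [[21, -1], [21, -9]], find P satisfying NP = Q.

Left-multiplying both sides by N⁻¹ gives P = N⁻¹Q.
N has determinant 7; N⁻¹ = [[3/7, -5/7], [2/7, -1/7]].
P = N⁻¹Q = [[3/7, -5/7], [2/7, -1/7]] · [[21, -1], [21, -9]] = [[-6, 6], [3, 1]].

P = [[-6, 6], [3, 1]]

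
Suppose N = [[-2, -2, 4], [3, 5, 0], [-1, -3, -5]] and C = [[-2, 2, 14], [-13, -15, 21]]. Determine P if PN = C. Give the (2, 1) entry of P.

Right-multiplying both sides by N⁻¹ gives P = CN⁻¹.
det N = 4, so N⁻¹ = [[-25/4, -11/2, -5], [15/4, 7/2, 3], [-1, -1, -1]].
P = CN⁻¹ = [[-2, 2, 14], [-13, -15, 21]] · [[-25/4, -11/2, -5], [15/4, 7/2, 3], [-1, -1, -1]] = [[6, 4, 2], [4, -2, -1]].

4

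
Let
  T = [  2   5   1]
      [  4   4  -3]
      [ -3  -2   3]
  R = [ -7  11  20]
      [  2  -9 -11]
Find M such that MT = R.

Since T sits to the right of M, M = RT⁻¹.
det T = 1, so T⁻¹ = [[6, -17, -19], [-3, 9, 10], [4, -11, -12]].
M = RT⁻¹ = [[-7, 11, 20], [2, -9, -11]] · [[6, -17, -19], [-3, 9, 10], [4, -11, -12]] = [[5, -2, 3], [-5, 6, 4]].

M = [[5, -2, 3], [-5, 6, 4]]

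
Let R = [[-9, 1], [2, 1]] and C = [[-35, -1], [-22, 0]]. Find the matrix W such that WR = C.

R is on the right of W, so right-multiply by R⁻¹: W = CR⁻¹.
det R = -11, so R⁻¹ = [[-1/11, 1/11], [2/11, 9/11]].
W = CR⁻¹ = [[-35, -1], [-22, 0]] · [[-1/11, 1/11], [2/11, 9/11]] = [[3, -4], [2, -2]].

W = [[3, -4], [2, -2]]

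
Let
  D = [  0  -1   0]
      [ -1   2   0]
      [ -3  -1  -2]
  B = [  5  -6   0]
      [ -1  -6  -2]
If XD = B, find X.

X = [[-4, -5, 0], [1, -2, 1]]

Since D sits to the right of X, X = BD⁻¹.
det D = 2; the adjugate gives D⁻¹ = [[-2, -1, 0], [-1, 0, 0], [7/2, 3/2, -1/2]].
X = BD⁻¹ = [[5, -6, 0], [-1, -6, -2]] · [[-2, -1, 0], [-1, 0, 0], [7/2, 3/2, -1/2]] = [[-4, -5, 0], [1, -2, 1]].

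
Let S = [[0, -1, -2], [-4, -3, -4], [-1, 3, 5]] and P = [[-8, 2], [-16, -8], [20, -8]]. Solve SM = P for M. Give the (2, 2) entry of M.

0

Since S multiplies M on the left, M = S⁻¹P.
S has determinant 6; S⁻¹ = [[-1/2, -1/6, -1/3], [4, -1/3, 4/3], [-5/2, 1/6, -2/3]].
M = S⁻¹P = [[-1/2, -1/6, -1/3], [4, -1/3, 4/3], [-5/2, 1/6, -2/3]] · [[-8, 2], [-16, -8], [20, -8]] = [[0, 3], [0, 0], [4, -1]].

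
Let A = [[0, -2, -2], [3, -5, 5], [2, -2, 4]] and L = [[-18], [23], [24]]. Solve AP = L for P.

A is on the left of P, so left-multiply by A⁻¹: P = A⁻¹L.
det A = -4, so A⁻¹ = [[5/2, -3, 5], [1/2, -1, 3/2], [-1, 1, -3/2]].
P = A⁻¹L = [[5/2, -3, 5], [1/2, -1, 3/2], [-1, 1, -3/2]] · [[-18], [23], [24]] = [[6], [4], [5]].

P = [[6], [4], [5]]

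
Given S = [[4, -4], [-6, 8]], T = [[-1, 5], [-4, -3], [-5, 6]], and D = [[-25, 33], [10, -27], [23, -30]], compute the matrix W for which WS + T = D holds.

WS = D − T = [[-24, 28], [14, -24], [28, -36]].
Right-multiplying both sides by S⁻¹ gives W = (D − T)S⁻¹.
S has determinant 8; S⁻¹ = [[1, 1/2], [3/4, 1/2]].
W = (D − T)S⁻¹ = [[-3, 2], [-4, -5], [1, -4]].

W = [[-3, 2], [-4, -5], [1, -4]]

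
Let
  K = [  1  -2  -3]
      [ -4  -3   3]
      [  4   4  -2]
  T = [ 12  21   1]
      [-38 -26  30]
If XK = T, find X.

X = [[-4, -3, 1], [-2, 6, -3]]

K is on the right of X, so right-multiply by K⁻¹: X = TK⁻¹.
det K = -2; the adjugate gives K⁻¹ = [[3, 8, 15/2], [-2, -5, -9/2], [2, 6, 11/2]].
X = TK⁻¹ = [[12, 21, 1], [-38, -26, 30]] · [[3, 8, 15/2], [-2, -5, -9/2], [2, 6, 11/2]] = [[-4, -3, 1], [-2, 6, -3]].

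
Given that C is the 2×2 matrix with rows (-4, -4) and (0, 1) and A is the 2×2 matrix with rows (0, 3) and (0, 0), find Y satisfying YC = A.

Y = [[0, 3], [0, 0]]

Right-multiplying both sides by C⁻¹ gives Y = AC⁻¹.
det C = -4, so C⁻¹ = [[-1/4, -1], [0, 1]].
Y = AC⁻¹ = [[0, 3], [0, 0]] · [[-1/4, -1], [0, 1]] = [[0, 3], [0, 0]].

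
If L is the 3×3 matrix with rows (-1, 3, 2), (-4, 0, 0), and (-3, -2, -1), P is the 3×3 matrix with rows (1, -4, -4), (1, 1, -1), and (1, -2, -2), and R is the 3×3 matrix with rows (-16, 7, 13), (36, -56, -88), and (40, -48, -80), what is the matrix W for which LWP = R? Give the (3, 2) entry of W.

-2

Isolating W: multiply by L⁻¹ from the left and P⁻¹ from the right, so W = L⁻¹RP⁻¹.
det L = 4; the adjugate gives L⁻¹ = [[0, -1/4, 0], [-1, 7/4, -2], [2, -11/4, 3]].
P has determinant 4; P⁻¹ = [[-1, 0, 2], [1/4, 1/2, -3/4], [-3/4, -1/2, 5/4]].
L⁻¹R = [[-9, 14, 22], [-1, -9, -7], [-11, 24, 28]].
W = (L⁻¹R)P⁻¹ = [[-4, -4, -1], [4, -1, -4], [-4, -2, -5]].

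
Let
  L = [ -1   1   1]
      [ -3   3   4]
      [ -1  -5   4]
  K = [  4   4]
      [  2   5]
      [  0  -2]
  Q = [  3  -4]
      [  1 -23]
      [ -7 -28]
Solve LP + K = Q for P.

LP = Q − K = [[-1, -8], [-1, -28], [-7, -26]].
Left-multiplying both sides by L⁻¹ gives P = L⁻¹(Q − K).
det L = -6, so L⁻¹ = [[-16/3, 3/2, -1/6], [-4/3, 1/2, -1/6], [-3, 1, 0]].
P = L⁻¹(Q − K) = [[5, 5], [2, 1], [2, -4]].

P = [[5, 5], [2, 1], [2, -4]]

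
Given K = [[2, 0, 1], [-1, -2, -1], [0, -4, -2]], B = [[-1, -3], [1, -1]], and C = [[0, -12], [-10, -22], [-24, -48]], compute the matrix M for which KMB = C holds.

M = [[1, -1], [-5, -1], [1, 5]]

M = K⁻¹CB⁻¹ (apply K⁻¹ on the left and B⁻¹ on the right).
det K = 4, so K⁻¹ = [[0, -1, 1/2], [-1/2, -1, 1/4], [1, 2, -1]].
B has determinant 4; B⁻¹ = [[-1/4, 3/4], [-1/4, -1/4]].
K⁻¹C = [[-2, -2], [4, 16], [4, -8]].
M = (K⁻¹C)B⁻¹ = [[1, -1], [-5, -1], [1, 5]].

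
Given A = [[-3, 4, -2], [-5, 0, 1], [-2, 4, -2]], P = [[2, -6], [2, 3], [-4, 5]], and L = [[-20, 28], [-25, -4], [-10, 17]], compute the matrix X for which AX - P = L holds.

X = [[4, 0], [-3, 5], [-3, -1]]

AX = L + P = [[-18, 22], [-23, -1], [-14, 22]].
Left-multiplying both sides by A⁻¹ gives X = A⁻¹(L + P).
det A = 4; the adjugate gives A⁻¹ = [[-1, 0, 1], [-3, 1/2, 13/4], [-5, 1, 5]].
X = A⁻¹(L + P) = [[4, 0], [-3, 5], [-3, -1]].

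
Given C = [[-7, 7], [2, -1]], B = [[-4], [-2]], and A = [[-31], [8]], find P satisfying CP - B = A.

P = [[1], [-4]]

CP = A + B = [[-35], [6]].
Since C multiplies P on the left, P = C⁻¹(A + B).
C has determinant -7; C⁻¹ = [[1/7, 1], [2/7, 1]].
P = C⁻¹(A + B) = [[1], [-4]].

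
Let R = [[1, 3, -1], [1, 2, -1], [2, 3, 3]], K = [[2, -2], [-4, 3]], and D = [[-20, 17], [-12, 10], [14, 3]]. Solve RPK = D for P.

P = [[-3, -4], [-2, 1], [-5, -4]]

P = R⁻¹DK⁻¹ (apply R⁻¹ on the left and K⁻¹ on the right).
det R = -5; the adjugate gives R⁻¹ = [[-9/5, 12/5, 1/5], [1, -1, 0], [1/5, -3/5, 1/5]].
det K = -2, so K⁻¹ = [[-3/2, -1], [-2, -1]].
R⁻¹D = [[10, -6], [-8, 7], [6, -2]].
P = (R⁻¹D)K⁻¹ = [[-3, -4], [-2, 1], [-5, -4]].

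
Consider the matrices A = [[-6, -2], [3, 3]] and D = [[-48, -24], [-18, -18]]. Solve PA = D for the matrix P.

Since A sits to the right of P, P = DA⁻¹.
A has determinant -12; A⁻¹ = [[-1/4, -1/6], [1/4, 1/2]].
P = DA⁻¹ = [[-48, -24], [-18, -18]] · [[-1/4, -1/6], [1/4, 1/2]] = [[6, -4], [0, -6]].

P = [[6, -4], [0, -6]]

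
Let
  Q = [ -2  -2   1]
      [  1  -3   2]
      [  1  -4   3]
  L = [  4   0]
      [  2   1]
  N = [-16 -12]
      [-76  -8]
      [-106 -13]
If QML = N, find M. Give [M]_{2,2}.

1

Left-multiply by Q⁻¹ and right-multiply by L⁻¹: M = Q⁻¹NL⁻¹.
det Q = 3; the adjugate gives Q⁻¹ = [[-1/3, 2/3, -1/3], [-1/3, -7/3, 5/3], [-1/3, -10/3, 8/3]].
L has determinant 4; L⁻¹ = [[1/4, 0], [-1/2, 1]].
Q⁻¹N = [[-10, 3], [6, 1], [-24, -4]].
M = (Q⁻¹N)L⁻¹ = [[-4, 3], [1, 1], [-4, -4]].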